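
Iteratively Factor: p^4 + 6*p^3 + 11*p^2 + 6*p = (p + 3)*(p^3 + 3*p^2 + 2*p) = (p + 2)*(p + 3)*(p^2 + p) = p*(p + 2)*(p + 3)*(p + 1)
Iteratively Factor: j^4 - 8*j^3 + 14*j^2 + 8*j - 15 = (j + 1)*(j^3 - 9*j^2 + 23*j - 15) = (j - 1)*(j + 1)*(j^2 - 8*j + 15) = (j - 3)*(j - 1)*(j + 1)*(j - 5)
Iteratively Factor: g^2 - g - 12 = (g + 3)*(g - 4)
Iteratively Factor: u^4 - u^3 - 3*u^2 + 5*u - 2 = (u - 1)*(u^3 - 3*u + 2) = (u - 1)*(u + 2)*(u^2 - 2*u + 1) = (u - 1)^2*(u + 2)*(u - 1)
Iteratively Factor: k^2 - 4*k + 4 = (k - 2)*(k - 2)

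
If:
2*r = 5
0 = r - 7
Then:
No Solution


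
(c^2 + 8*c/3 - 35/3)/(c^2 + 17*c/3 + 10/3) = (3*c - 7)/(3*c + 2)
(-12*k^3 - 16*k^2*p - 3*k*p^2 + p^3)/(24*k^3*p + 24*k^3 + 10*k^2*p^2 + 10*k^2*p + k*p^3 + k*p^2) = (-12*k^3 - 16*k^2*p - 3*k*p^2 + p^3)/(k*(24*k^2*p + 24*k^2 + 10*k*p^2 + 10*k*p + p^3 + p^2))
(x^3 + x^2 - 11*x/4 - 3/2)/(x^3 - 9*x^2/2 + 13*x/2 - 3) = (x^2 + 5*x/2 + 1)/(x^2 - 3*x + 2)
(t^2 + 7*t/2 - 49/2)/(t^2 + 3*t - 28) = (t - 7/2)/(t - 4)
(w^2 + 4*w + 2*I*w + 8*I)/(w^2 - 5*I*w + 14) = (w + 4)/(w - 7*I)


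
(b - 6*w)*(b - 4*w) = b^2 - 10*b*w + 24*w^2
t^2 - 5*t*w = t*(t - 5*w)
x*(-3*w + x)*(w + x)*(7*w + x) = -21*w^3*x - 17*w^2*x^2 + 5*w*x^3 + x^4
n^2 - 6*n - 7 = (n - 7)*(n + 1)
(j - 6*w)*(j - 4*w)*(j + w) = j^3 - 9*j^2*w + 14*j*w^2 + 24*w^3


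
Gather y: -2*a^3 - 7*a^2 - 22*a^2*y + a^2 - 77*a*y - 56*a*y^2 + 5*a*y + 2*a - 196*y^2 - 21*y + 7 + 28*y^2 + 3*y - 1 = -2*a^3 - 6*a^2 + 2*a + y^2*(-56*a - 168) + y*(-22*a^2 - 72*a - 18) + 6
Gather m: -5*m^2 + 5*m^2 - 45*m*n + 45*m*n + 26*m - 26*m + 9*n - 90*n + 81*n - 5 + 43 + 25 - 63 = 0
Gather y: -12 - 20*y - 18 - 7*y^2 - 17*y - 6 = -7*y^2 - 37*y - 36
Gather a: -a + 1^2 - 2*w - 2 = -a - 2*w - 1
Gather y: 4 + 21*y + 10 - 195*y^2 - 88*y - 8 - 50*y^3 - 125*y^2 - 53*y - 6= -50*y^3 - 320*y^2 - 120*y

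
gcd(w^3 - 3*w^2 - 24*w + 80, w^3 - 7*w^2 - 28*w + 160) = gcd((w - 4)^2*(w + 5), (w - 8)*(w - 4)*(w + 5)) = w^2 + w - 20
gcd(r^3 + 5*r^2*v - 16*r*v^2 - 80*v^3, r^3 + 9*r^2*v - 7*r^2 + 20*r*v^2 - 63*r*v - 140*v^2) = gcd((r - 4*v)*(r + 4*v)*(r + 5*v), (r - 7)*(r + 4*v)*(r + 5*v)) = r^2 + 9*r*v + 20*v^2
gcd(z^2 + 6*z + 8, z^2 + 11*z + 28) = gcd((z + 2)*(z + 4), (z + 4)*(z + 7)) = z + 4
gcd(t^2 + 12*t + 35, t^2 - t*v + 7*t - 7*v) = t + 7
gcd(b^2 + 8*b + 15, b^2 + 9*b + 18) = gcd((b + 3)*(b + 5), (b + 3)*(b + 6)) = b + 3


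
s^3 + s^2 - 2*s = s*(s - 1)*(s + 2)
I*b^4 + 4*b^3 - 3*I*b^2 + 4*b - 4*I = (b - 2*I)^2*(b + I)*(I*b + 1)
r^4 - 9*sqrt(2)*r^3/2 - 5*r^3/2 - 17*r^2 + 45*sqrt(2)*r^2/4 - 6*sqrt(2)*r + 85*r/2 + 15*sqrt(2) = (r - 5/2)*(r - 6*sqrt(2))*(r + sqrt(2)/2)*(r + sqrt(2))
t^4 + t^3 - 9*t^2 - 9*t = t*(t - 3)*(t + 1)*(t + 3)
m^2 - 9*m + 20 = (m - 5)*(m - 4)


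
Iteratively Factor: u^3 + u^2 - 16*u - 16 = (u + 1)*(u^2 - 16) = (u - 4)*(u + 1)*(u + 4)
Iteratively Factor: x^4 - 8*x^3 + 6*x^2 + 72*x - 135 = (x - 3)*(x^3 - 5*x^2 - 9*x + 45) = (x - 5)*(x - 3)*(x^2 - 9) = (x - 5)*(x - 3)*(x + 3)*(x - 3)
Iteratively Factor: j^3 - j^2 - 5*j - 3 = (j + 1)*(j^2 - 2*j - 3) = (j + 1)^2*(j - 3)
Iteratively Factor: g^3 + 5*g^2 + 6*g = (g + 3)*(g^2 + 2*g) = (g + 2)*(g + 3)*(g)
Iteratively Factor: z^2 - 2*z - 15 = (z + 3)*(z - 5)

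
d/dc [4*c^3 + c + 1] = 12*c^2 + 1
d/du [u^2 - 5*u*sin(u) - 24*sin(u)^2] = -5*u*cos(u) + 2*u - 5*sin(u) - 24*sin(2*u)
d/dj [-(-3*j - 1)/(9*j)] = -1/(9*j^2)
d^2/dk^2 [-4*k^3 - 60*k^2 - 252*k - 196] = -24*k - 120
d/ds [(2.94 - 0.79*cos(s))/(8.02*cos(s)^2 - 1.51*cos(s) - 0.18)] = (-6.3358*cos(s)^2 + 47.1576*cos(s) - 4.5816)*sin(s)/(64.3204*cos(s)^4 - 24.2204*cos(s)^3 - 0.6071*cos(s)^2 + 0.5436*cos(s) + 0.0324)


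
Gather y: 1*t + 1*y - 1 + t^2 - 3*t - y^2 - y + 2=t^2 - 2*t - y^2 + 1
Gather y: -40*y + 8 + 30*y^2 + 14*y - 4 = 30*y^2 - 26*y + 4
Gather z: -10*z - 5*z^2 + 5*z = -5*z^2 - 5*z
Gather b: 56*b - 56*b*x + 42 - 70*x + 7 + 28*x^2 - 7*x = b*(56 - 56*x) + 28*x^2 - 77*x + 49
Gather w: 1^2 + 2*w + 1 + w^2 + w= w^2 + 3*w + 2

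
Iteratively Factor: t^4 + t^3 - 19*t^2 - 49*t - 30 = (t + 3)*(t^3 - 2*t^2 - 13*t - 10) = (t - 5)*(t + 3)*(t^2 + 3*t + 2) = (t - 5)*(t + 2)*(t + 3)*(t + 1)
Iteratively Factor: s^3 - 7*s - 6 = (s - 3)*(s^2 + 3*s + 2) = (s - 3)*(s + 1)*(s + 2)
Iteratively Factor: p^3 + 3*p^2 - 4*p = (p)*(p^2 + 3*p - 4) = p*(p - 1)*(p + 4)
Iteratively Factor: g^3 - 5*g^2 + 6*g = (g)*(g^2 - 5*g + 6) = g*(g - 2)*(g - 3)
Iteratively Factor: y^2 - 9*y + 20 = (y - 4)*(y - 5)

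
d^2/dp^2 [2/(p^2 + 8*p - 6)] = 4*(-p^2 - 8*p + 4*(p + 4)^2 + 6)/(p^2 + 8*p - 6)^3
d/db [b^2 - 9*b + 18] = 2*b - 9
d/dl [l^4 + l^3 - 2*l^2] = l*(4*l^2 + 3*l - 4)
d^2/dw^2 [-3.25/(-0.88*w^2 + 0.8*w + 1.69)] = (5.0336*w^2 - 4.576*w - 3.25*(1.76*w - 0.8)*(3.52*w - 1.6) - 9.6668)/(-0.88*w^2 + 0.8*w + 1.69)^3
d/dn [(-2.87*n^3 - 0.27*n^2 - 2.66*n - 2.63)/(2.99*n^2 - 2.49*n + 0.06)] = (-8.5813*n^4 + 14.2926*n^3 + 8.1091*n^2 + 15.695*n - 6.7083)/(8.9401*n^4 - 14.8902*n^3 + 6.5589*n^2 - 0.2988*n + 0.0036)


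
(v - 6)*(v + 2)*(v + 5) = v^3 + v^2 - 32*v - 60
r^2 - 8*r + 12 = (r - 6)*(r - 2)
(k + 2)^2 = k^2 + 4*k + 4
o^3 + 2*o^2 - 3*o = o*(o - 1)*(o + 3)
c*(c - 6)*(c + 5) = c^3 - c^2 - 30*c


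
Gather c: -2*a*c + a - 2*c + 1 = a + c*(-2*a - 2) + 1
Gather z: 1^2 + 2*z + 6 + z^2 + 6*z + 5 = z^2 + 8*z + 12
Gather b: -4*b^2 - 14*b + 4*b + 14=-4*b^2 - 10*b + 14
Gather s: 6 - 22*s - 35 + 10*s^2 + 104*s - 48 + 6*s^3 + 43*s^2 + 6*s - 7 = 6*s^3 + 53*s^2 + 88*s - 84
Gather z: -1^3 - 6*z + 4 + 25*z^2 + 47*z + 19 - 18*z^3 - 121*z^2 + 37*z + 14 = -18*z^3 - 96*z^2 + 78*z + 36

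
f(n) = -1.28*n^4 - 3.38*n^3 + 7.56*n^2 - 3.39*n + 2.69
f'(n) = -5.12*n^3 - 10.14*n^2 + 15.12*n - 3.39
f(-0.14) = 3.32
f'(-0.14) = -5.69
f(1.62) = -6.15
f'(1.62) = -27.27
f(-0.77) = 10.88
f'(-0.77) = -18.71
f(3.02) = -138.17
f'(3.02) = -191.23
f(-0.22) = 3.83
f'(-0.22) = -7.15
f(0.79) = 2.57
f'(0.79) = -0.30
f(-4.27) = -7.37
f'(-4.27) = 145.78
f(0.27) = 2.25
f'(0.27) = -0.15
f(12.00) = -31332.07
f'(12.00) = -10129.47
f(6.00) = -2134.45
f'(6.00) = -1383.63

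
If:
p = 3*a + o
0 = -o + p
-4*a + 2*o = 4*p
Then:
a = 0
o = 0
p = 0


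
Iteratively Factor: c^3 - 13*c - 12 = (c - 4)*(c^2 + 4*c + 3) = (c - 4)*(c + 3)*(c + 1)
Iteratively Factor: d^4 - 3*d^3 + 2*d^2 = (d - 1)*(d^3 - 2*d^2) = (d - 2)*(d - 1)*(d^2) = d*(d - 2)*(d - 1)*(d)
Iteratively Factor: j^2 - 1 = (j - 1)*(j + 1)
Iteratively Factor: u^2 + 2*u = (u + 2)*(u)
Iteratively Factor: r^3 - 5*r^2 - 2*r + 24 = (r - 4)*(r^2 - r - 6) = (r - 4)*(r - 3)*(r + 2)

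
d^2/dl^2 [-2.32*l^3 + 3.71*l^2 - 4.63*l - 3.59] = 7.42 - 13.92*l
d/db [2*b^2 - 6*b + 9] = 4*b - 6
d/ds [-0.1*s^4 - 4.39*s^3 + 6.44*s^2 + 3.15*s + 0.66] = -0.4*s^3 - 13.17*s^2 + 12.88*s + 3.15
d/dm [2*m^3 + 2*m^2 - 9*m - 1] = 6*m^2 + 4*m - 9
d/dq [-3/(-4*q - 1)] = -12/(4*q + 1)^2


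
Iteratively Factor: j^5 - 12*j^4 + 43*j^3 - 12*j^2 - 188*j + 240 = (j - 2)*(j^4 - 10*j^3 + 23*j^2 + 34*j - 120) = (j - 2)*(j + 2)*(j^3 - 12*j^2 + 47*j - 60) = (j - 4)*(j - 2)*(j + 2)*(j^2 - 8*j + 15) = (j - 5)*(j - 4)*(j - 2)*(j + 2)*(j - 3)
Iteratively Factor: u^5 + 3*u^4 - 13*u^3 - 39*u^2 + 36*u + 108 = (u - 2)*(u^4 + 5*u^3 - 3*u^2 - 45*u - 54) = (u - 2)*(u + 3)*(u^3 + 2*u^2 - 9*u - 18) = (u - 2)*(u + 3)^2*(u^2 - u - 6) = (u - 3)*(u - 2)*(u + 3)^2*(u + 2)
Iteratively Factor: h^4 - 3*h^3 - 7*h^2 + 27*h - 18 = (h - 1)*(h^3 - 2*h^2 - 9*h + 18) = (h - 1)*(h + 3)*(h^2 - 5*h + 6) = (h - 3)*(h - 1)*(h + 3)*(h - 2)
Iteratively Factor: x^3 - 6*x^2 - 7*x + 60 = (x - 4)*(x^2 - 2*x - 15) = (x - 5)*(x - 4)*(x + 3)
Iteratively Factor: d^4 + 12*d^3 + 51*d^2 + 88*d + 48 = (d + 4)*(d^3 + 8*d^2 + 19*d + 12) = (d + 1)*(d + 4)*(d^2 + 7*d + 12) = (d + 1)*(d + 4)^2*(d + 3)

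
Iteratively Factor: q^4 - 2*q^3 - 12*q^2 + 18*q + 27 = (q + 3)*(q^3 - 5*q^2 + 3*q + 9) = (q - 3)*(q + 3)*(q^2 - 2*q - 3) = (q - 3)^2*(q + 3)*(q + 1)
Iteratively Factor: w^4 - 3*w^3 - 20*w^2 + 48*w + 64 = (w + 4)*(w^3 - 7*w^2 + 8*w + 16) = (w + 1)*(w + 4)*(w^2 - 8*w + 16) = (w - 4)*(w + 1)*(w + 4)*(w - 4)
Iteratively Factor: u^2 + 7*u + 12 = (u + 3)*(u + 4)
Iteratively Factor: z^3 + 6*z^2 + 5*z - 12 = (z + 3)*(z^2 + 3*z - 4) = (z + 3)*(z + 4)*(z - 1)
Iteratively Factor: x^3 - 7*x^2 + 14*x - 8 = (x - 4)*(x^2 - 3*x + 2) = (x - 4)*(x - 1)*(x - 2)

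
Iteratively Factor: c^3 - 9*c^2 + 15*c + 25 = (c - 5)*(c^2 - 4*c - 5) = (c - 5)*(c + 1)*(c - 5)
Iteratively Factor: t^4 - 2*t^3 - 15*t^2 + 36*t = (t)*(t^3 - 2*t^2 - 15*t + 36) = t*(t + 4)*(t^2 - 6*t + 9) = t*(t - 3)*(t + 4)*(t - 3)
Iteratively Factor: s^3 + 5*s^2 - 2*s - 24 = (s + 3)*(s^2 + 2*s - 8) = (s - 2)*(s + 3)*(s + 4)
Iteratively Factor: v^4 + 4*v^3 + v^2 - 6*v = (v + 3)*(v^3 + v^2 - 2*v) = (v + 2)*(v + 3)*(v^2 - v) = (v - 1)*(v + 2)*(v + 3)*(v)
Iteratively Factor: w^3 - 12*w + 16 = (w + 4)*(w^2 - 4*w + 4) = (w - 2)*(w + 4)*(w - 2)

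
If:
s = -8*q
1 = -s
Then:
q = 1/8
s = -1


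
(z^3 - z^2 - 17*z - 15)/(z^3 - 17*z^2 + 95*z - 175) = (z^2 + 4*z + 3)/(z^2 - 12*z + 35)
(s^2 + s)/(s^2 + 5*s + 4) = s/(s + 4)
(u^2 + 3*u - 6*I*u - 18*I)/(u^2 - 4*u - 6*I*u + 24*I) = (u + 3)/(u - 4)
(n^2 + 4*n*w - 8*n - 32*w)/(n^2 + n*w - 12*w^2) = (8 - n)/(-n + 3*w)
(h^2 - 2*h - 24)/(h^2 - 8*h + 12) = (h + 4)/(h - 2)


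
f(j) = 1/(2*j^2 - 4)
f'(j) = -4*j/(2*j^2 - 4)^2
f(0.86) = -0.40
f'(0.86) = -0.54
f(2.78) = 0.09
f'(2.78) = -0.08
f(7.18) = 0.01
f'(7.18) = -0.00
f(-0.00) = -0.25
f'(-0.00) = 0.00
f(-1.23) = -1.03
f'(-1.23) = 5.18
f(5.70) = 0.02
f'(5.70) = -0.01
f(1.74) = 0.49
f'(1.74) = -1.65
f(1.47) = 3.11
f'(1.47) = -56.78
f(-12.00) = 0.00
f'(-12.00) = 0.00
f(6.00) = 0.01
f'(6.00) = -0.00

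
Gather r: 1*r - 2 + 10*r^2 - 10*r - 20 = 10*r^2 - 9*r - 22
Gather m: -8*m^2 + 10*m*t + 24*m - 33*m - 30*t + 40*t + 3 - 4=-8*m^2 + m*(10*t - 9) + 10*t - 1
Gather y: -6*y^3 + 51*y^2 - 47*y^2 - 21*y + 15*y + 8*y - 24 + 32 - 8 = -6*y^3 + 4*y^2 + 2*y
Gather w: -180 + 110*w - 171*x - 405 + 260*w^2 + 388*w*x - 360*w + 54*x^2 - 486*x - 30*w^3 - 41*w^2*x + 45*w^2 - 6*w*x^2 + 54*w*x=-30*w^3 + w^2*(305 - 41*x) + w*(-6*x^2 + 442*x - 250) + 54*x^2 - 657*x - 585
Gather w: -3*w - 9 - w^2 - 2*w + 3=-w^2 - 5*w - 6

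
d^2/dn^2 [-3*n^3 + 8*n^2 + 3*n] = 16 - 18*n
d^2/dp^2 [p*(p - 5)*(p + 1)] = 6*p - 8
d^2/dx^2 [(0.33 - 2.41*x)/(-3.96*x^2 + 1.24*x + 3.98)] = ((8.5904 - 57.2616*x)*(-3.96*x^2 + 1.24*x + 3.98) - (2.41*x - 0.33)*(7.92*x - 1.24)*(15.84*x - 2.48))/(-3.96*x^2 + 1.24*x + 3.98)^3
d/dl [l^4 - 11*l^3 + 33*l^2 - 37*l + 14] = 4*l^3 - 33*l^2 + 66*l - 37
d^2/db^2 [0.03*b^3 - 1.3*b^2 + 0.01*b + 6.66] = 0.18*b - 2.6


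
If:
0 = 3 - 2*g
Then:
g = 3/2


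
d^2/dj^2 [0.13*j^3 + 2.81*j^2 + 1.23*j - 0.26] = 0.78*j + 5.62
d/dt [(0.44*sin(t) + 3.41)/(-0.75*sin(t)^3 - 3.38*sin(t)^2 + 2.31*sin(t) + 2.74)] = (0.66*sin(t)^3 + 9.1597*sin(t)^2 + 23.0516*sin(t) - 6.6715)*cos(t)/(0.5625*sin(t)^6 + 5.07*sin(t)^5 + 7.9594*sin(t)^4 - 19.7256*sin(t)^3 - 13.1863*sin(t)^2 + 12.6588*sin(t) + 7.5076)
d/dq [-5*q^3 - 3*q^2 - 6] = 3*q*(-5*q - 2)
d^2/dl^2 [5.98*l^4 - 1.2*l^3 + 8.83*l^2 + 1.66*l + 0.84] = 71.76*l^2 - 7.2*l + 17.66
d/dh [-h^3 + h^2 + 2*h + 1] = -3*h^2 + 2*h + 2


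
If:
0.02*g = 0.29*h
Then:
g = 14.5*h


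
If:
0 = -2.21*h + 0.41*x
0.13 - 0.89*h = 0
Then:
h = 0.15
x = 0.79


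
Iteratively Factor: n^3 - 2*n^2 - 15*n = (n)*(n^2 - 2*n - 15) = n*(n + 3)*(n - 5)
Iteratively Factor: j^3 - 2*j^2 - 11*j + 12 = (j - 4)*(j^2 + 2*j - 3) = (j - 4)*(j - 1)*(j + 3)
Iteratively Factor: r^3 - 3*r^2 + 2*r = (r - 1)*(r^2 - 2*r) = (r - 2)*(r - 1)*(r)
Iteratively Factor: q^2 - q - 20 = (q - 5)*(q + 4)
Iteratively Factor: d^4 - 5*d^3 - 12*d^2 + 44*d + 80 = (d - 4)*(d^3 - d^2 - 16*d - 20) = (d - 4)*(d + 2)*(d^2 - 3*d - 10) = (d - 4)*(d + 2)^2*(d - 5)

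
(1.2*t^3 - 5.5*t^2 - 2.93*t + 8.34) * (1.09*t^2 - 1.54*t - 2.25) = 1.308*t^5 - 7.843*t^4 + 2.5763*t^3 + 25.9778*t^2 - 6.2511*t - 18.765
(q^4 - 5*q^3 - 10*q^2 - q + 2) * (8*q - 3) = 8*q^5 - 43*q^4 - 65*q^3 + 22*q^2 + 19*q - 6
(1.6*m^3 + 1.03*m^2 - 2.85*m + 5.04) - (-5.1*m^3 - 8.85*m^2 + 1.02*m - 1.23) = 6.7*m^3 + 9.88*m^2 - 3.87*m + 6.27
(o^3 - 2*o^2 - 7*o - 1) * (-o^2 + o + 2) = -o^5 + 3*o^4 + 7*o^3 - 10*o^2 - 15*o - 2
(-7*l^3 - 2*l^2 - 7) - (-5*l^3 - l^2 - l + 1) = -2*l^3 - l^2 + l - 8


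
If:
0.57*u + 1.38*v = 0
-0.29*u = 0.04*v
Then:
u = 0.00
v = 0.00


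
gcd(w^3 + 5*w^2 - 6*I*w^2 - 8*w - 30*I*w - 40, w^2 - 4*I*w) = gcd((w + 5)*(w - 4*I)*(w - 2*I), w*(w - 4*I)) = w - 4*I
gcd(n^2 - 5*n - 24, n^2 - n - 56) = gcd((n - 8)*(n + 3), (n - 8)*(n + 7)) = n - 8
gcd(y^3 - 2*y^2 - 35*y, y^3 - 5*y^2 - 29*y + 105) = y^2 - 2*y - 35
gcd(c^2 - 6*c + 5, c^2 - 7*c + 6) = c - 1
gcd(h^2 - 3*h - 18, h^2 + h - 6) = h + 3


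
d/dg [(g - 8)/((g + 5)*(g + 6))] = (-g^2 + 16*g + 118)/(g^4 + 22*g^3 + 181*g^2 + 660*g + 900)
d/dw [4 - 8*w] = -8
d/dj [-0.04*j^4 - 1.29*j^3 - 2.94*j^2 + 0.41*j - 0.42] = -0.16*j^3 - 3.87*j^2 - 5.88*j + 0.41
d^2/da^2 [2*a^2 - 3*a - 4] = 4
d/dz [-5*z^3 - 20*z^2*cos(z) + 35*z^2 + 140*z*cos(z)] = 20*z^2*sin(z) - 15*z^2 - 140*z*sin(z) - 40*z*cos(z) + 70*z + 140*cos(z)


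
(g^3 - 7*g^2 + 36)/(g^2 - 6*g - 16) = (g^2 - 9*g + 18)/(g - 8)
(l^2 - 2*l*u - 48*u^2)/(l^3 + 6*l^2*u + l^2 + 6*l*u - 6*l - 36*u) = (l - 8*u)/(l^2 + l - 6)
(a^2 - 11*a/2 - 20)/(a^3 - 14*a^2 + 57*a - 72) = (a + 5/2)/(a^2 - 6*a + 9)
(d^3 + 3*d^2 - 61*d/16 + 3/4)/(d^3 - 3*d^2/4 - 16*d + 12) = (d - 1/4)/(d - 4)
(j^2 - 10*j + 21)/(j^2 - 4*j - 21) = (j - 3)/(j + 3)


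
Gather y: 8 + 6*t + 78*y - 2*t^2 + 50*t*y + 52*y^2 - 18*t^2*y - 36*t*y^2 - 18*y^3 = -2*t^2 + 6*t - 18*y^3 + y^2*(52 - 36*t) + y*(-18*t^2 + 50*t + 78) + 8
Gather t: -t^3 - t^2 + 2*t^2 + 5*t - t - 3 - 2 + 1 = -t^3 + t^2 + 4*t - 4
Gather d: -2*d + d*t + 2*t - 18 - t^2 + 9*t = d*(t - 2) - t^2 + 11*t - 18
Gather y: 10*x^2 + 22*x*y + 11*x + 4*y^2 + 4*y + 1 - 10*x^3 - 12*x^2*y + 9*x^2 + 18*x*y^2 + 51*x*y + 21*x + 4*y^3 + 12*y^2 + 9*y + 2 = -10*x^3 + 19*x^2 + 32*x + 4*y^3 + y^2*(18*x + 16) + y*(-12*x^2 + 73*x + 13) + 3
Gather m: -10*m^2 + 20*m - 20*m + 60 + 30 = 90 - 10*m^2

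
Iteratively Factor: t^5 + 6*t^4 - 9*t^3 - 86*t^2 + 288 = (t - 3)*(t^4 + 9*t^3 + 18*t^2 - 32*t - 96) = (t - 3)*(t + 4)*(t^3 + 5*t^2 - 2*t - 24) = (t - 3)*(t - 2)*(t + 4)*(t^2 + 7*t + 12) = (t - 3)*(t - 2)*(t + 4)^2*(t + 3)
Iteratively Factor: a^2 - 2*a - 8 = (a + 2)*(a - 4)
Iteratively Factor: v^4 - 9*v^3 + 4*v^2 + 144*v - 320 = (v - 4)*(v^3 - 5*v^2 - 16*v + 80) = (v - 4)^2*(v^2 - v - 20) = (v - 5)*(v - 4)^2*(v + 4)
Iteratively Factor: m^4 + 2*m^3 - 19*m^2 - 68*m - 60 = (m + 2)*(m^3 - 19*m - 30) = (m - 5)*(m + 2)*(m^2 + 5*m + 6) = (m - 5)*(m + 2)*(m + 3)*(m + 2)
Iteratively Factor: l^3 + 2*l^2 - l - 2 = (l - 1)*(l^2 + 3*l + 2) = (l - 1)*(l + 1)*(l + 2)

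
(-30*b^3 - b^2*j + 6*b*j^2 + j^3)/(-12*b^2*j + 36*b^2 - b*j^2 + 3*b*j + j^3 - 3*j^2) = (10*b^2 - 3*b*j - j^2)/(4*b*j - 12*b - j^2 + 3*j)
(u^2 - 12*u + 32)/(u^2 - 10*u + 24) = (u - 8)/(u - 6)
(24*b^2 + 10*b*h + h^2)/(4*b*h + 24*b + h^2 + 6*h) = (6*b + h)/(h + 6)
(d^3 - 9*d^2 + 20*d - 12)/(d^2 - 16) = (d^3 - 9*d^2 + 20*d - 12)/(d^2 - 16)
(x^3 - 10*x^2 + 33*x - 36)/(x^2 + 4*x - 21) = (x^2 - 7*x + 12)/(x + 7)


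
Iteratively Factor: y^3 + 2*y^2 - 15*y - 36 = (y + 3)*(y^2 - y - 12) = (y + 3)^2*(y - 4)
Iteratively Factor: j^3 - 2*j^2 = (j)*(j^2 - 2*j) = j*(j - 2)*(j)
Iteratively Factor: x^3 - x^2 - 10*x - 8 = (x + 2)*(x^2 - 3*x - 4) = (x + 1)*(x + 2)*(x - 4)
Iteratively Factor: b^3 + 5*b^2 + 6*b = (b)*(b^2 + 5*b + 6) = b*(b + 3)*(b + 2)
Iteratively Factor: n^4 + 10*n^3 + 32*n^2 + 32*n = (n)*(n^3 + 10*n^2 + 32*n + 32) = n*(n + 4)*(n^2 + 6*n + 8) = n*(n + 4)^2*(n + 2)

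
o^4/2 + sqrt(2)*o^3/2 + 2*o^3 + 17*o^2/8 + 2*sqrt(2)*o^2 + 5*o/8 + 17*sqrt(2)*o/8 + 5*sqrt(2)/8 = (o/2 + 1/2)*(o + 1/2)*(o + 5/2)*(o + sqrt(2))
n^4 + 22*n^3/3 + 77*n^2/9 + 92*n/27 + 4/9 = (n + 1/3)^2*(n + 2/3)*(n + 6)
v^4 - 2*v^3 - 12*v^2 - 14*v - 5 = (v - 5)*(v + 1)^3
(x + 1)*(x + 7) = x^2 + 8*x + 7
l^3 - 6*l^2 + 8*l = l*(l - 4)*(l - 2)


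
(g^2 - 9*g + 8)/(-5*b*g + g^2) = (-g^2 + 9*g - 8)/(g*(5*b - g))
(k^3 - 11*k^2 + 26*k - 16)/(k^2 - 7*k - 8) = (k^2 - 3*k + 2)/(k + 1)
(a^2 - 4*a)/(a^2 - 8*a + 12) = a*(a - 4)/(a^2 - 8*a + 12)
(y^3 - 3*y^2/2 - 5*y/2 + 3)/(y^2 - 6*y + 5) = (y^2 - y/2 - 3)/(y - 5)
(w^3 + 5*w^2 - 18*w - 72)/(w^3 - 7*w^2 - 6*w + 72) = (w + 6)/(w - 6)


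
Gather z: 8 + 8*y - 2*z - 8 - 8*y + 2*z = 0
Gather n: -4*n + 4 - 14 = -4*n - 10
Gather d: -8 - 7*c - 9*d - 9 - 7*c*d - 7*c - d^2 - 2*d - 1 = -14*c - d^2 + d*(-7*c - 11) - 18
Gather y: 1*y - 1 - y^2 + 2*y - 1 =-y^2 + 3*y - 2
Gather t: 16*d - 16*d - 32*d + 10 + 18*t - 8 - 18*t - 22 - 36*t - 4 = -32*d - 36*t - 24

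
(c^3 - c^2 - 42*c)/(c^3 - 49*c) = (c + 6)/(c + 7)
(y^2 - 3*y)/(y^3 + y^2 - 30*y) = (y - 3)/(y^2 + y - 30)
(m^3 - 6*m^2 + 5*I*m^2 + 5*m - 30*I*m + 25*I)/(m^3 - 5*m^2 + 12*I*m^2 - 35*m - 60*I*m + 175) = (m - 1)/(m + 7*I)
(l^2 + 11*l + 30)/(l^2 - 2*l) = (l^2 + 11*l + 30)/(l*(l - 2))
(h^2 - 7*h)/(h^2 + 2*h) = (h - 7)/(h + 2)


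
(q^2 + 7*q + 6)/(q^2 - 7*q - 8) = (q + 6)/(q - 8)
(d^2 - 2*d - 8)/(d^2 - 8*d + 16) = (d + 2)/(d - 4)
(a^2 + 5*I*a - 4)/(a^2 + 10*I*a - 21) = (a^2 + 5*I*a - 4)/(a^2 + 10*I*a - 21)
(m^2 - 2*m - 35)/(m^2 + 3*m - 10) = (m - 7)/(m - 2)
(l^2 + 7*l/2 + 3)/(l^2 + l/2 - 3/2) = (l + 2)/(l - 1)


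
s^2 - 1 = (s - 1)*(s + 1)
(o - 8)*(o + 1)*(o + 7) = o^3 - 57*o - 56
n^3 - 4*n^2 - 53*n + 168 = (n - 8)*(n - 3)*(n + 7)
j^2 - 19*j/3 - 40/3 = (j - 8)*(j + 5/3)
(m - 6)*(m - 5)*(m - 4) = m^3 - 15*m^2 + 74*m - 120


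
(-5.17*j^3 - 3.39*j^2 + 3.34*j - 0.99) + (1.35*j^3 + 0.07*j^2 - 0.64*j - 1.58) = -3.82*j^3 - 3.32*j^2 + 2.7*j - 2.57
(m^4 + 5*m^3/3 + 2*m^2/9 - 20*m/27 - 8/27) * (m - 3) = m^5 - 4*m^4/3 - 43*m^3/9 - 38*m^2/27 + 52*m/27 + 8/9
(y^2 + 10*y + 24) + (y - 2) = y^2 + 11*y + 22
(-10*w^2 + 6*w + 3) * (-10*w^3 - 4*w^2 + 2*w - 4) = 100*w^5 - 20*w^4 - 74*w^3 + 40*w^2 - 18*w - 12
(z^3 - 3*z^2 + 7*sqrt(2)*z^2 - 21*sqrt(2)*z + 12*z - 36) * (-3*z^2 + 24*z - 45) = -3*z^5 - 21*sqrt(2)*z^4 + 33*z^4 - 153*z^3 + 231*sqrt(2)*z^3 - 819*sqrt(2)*z^2 + 531*z^2 - 1404*z + 945*sqrt(2)*z + 1620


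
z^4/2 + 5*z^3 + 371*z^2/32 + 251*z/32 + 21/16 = (z/2 + 1)*(z + 1/4)*(z + 3/4)*(z + 7)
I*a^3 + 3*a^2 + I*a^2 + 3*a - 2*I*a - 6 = (a + 2)*(a - 3*I)*(I*a - I)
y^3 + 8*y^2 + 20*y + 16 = (y + 2)^2*(y + 4)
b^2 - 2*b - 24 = (b - 6)*(b + 4)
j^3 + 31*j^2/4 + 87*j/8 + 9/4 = (j + 1/4)*(j + 3/2)*(j + 6)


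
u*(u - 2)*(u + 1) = u^3 - u^2 - 2*u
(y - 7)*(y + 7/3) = y^2 - 14*y/3 - 49/3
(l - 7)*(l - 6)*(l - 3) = l^3 - 16*l^2 + 81*l - 126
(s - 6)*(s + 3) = s^2 - 3*s - 18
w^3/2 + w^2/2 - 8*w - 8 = (w/2 + 1/2)*(w - 4)*(w + 4)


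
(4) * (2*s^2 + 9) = 8*s^2 + 36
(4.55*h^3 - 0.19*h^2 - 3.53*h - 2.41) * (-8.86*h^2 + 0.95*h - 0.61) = -40.313*h^5 + 6.0059*h^4 + 28.3198*h^3 + 18.115*h^2 - 0.1362*h + 1.4701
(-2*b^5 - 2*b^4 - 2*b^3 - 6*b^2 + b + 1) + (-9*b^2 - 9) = -2*b^5 - 2*b^4 - 2*b^3 - 15*b^2 + b - 8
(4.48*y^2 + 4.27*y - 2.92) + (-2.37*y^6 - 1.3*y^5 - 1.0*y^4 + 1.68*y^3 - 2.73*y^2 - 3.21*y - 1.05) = -2.37*y^6 - 1.3*y^5 - 1.0*y^4 + 1.68*y^3 + 1.75*y^2 + 1.06*y - 3.97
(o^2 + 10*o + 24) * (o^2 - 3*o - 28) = o^4 + 7*o^3 - 34*o^2 - 352*o - 672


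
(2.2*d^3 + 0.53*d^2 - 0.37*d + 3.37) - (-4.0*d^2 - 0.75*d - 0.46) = 2.2*d^3 + 4.53*d^2 + 0.38*d + 3.83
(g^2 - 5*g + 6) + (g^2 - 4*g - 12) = 2*g^2 - 9*g - 6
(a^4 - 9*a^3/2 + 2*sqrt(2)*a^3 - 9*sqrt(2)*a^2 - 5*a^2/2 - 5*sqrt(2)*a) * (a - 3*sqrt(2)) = a^5 - 9*a^4/2 - sqrt(2)*a^4 - 29*a^3/2 + 9*sqrt(2)*a^3/2 + 5*sqrt(2)*a^2/2 + 54*a^2 + 30*a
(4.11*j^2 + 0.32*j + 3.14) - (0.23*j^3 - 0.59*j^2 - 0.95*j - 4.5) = -0.23*j^3 + 4.7*j^2 + 1.27*j + 7.64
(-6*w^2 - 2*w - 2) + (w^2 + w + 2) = -5*w^2 - w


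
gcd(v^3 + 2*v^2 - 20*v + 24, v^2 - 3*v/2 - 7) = 1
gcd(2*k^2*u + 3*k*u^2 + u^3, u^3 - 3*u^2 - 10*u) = u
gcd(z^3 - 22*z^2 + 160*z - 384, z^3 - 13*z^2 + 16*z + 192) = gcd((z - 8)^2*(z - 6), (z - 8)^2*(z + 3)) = z^2 - 16*z + 64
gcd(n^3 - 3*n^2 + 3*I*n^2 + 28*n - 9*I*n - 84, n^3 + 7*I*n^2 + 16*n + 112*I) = n^2 + 3*I*n + 28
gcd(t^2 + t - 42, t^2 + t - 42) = t^2 + t - 42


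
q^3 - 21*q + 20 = (q - 4)*(q - 1)*(q + 5)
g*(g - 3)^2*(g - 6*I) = g^4 - 6*g^3 - 6*I*g^3 + 9*g^2 + 36*I*g^2 - 54*I*g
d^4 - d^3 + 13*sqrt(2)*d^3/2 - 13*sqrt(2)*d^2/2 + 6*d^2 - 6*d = d*(d - 1)*(d + sqrt(2)/2)*(d + 6*sqrt(2))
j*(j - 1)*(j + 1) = j^3 - j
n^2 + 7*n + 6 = (n + 1)*(n + 6)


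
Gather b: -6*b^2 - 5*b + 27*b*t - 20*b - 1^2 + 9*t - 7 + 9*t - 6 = -6*b^2 + b*(27*t - 25) + 18*t - 14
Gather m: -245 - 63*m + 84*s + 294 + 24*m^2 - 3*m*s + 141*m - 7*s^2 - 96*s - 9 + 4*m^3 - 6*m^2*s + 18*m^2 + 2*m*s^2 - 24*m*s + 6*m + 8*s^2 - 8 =4*m^3 + m^2*(42 - 6*s) + m*(2*s^2 - 27*s + 84) + s^2 - 12*s + 32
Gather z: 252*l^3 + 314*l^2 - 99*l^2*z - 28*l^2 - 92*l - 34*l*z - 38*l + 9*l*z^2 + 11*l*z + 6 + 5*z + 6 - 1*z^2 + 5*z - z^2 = 252*l^3 + 286*l^2 - 130*l + z^2*(9*l - 2) + z*(-99*l^2 - 23*l + 10) + 12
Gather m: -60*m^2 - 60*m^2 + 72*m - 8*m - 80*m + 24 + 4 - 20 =-120*m^2 - 16*m + 8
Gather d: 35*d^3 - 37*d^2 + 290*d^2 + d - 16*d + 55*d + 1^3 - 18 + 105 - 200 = 35*d^3 + 253*d^2 + 40*d - 112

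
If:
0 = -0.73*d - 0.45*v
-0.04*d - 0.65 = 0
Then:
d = -16.25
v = 26.36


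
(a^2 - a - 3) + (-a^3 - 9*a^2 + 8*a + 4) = -a^3 - 8*a^2 + 7*a + 1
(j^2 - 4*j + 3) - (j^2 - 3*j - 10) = 13 - j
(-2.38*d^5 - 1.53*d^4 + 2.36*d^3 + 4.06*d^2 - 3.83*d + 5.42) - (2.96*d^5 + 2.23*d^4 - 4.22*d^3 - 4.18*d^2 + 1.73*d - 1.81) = -5.34*d^5 - 3.76*d^4 + 6.58*d^3 + 8.24*d^2 - 5.56*d + 7.23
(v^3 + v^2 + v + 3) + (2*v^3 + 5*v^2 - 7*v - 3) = 3*v^3 + 6*v^2 - 6*v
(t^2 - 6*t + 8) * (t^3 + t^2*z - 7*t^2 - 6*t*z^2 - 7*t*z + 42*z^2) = t^5 + t^4*z - 13*t^4 - 6*t^3*z^2 - 13*t^3*z + 50*t^3 + 78*t^2*z^2 + 50*t^2*z - 56*t^2 - 300*t*z^2 - 56*t*z + 336*z^2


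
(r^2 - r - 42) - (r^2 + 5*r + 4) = -6*r - 46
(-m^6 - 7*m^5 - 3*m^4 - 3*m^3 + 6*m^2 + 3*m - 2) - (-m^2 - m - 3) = -m^6 - 7*m^5 - 3*m^4 - 3*m^3 + 7*m^2 + 4*m + 1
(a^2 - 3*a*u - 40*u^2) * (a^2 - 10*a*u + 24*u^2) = a^4 - 13*a^3*u + 14*a^2*u^2 + 328*a*u^3 - 960*u^4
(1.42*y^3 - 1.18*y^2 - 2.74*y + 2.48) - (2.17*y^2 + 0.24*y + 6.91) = 1.42*y^3 - 3.35*y^2 - 2.98*y - 4.43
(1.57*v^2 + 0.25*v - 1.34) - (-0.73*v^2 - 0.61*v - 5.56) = 2.3*v^2 + 0.86*v + 4.22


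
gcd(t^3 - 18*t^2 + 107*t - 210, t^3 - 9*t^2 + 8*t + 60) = t^2 - 11*t + 30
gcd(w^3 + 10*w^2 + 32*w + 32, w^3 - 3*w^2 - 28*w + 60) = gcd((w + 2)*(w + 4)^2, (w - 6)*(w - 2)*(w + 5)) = 1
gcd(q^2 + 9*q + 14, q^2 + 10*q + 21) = q + 7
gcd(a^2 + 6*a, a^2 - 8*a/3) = a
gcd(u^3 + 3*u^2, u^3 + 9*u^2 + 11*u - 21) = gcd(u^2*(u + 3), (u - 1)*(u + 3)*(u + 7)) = u + 3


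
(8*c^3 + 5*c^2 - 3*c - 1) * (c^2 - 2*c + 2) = 8*c^5 - 11*c^4 + 3*c^3 + 15*c^2 - 4*c - 2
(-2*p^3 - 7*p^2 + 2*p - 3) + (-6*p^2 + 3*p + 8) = -2*p^3 - 13*p^2 + 5*p + 5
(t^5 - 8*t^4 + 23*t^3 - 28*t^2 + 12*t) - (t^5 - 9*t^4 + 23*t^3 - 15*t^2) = t^4 - 13*t^2 + 12*t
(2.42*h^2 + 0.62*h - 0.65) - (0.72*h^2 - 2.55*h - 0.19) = 1.7*h^2 + 3.17*h - 0.46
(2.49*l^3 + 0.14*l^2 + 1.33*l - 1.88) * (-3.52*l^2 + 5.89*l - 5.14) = -8.7648*l^5 + 14.1733*l^4 - 16.6556*l^3 + 13.7317*l^2 - 17.9094*l + 9.6632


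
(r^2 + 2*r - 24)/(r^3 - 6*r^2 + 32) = (r + 6)/(r^2 - 2*r - 8)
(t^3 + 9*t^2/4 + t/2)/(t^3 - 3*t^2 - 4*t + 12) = t*(4*t + 1)/(4*(t^2 - 5*t + 6))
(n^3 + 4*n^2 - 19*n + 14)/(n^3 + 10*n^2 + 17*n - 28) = (n - 2)/(n + 4)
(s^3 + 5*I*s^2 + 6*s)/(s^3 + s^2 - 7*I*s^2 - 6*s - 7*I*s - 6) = s*(s + 6*I)/(s^2 + s*(1 - 6*I) - 6*I)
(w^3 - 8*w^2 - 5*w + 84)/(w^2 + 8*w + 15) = (w^2 - 11*w + 28)/(w + 5)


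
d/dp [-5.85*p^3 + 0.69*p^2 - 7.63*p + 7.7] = -17.55*p^2 + 1.38*p - 7.63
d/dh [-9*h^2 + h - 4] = 1 - 18*h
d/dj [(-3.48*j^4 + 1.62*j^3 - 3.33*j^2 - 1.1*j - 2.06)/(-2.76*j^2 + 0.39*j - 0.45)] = (19.2096*j^5 - 8.5428*j^4 + 7.5276*j^3 - 6.5217*j^2 - 8.3742*j + 1.2984)/(7.6176*j^4 - 2.1528*j^3 + 2.6361*j^2 - 0.351*j + 0.2025)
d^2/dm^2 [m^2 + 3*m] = 2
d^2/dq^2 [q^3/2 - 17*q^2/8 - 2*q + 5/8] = 3*q - 17/4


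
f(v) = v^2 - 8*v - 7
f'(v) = 2*v - 8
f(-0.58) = -2.02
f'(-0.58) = -9.16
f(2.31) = -20.14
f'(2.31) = -3.38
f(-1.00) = 2.00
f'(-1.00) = -10.00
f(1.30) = -15.71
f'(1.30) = -5.40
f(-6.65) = 90.42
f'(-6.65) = -21.30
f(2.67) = -21.23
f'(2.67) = -2.66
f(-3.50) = 33.25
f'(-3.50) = -15.00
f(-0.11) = -6.11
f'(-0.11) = -8.22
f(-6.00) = 77.00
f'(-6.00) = -20.00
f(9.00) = 2.00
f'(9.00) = 10.00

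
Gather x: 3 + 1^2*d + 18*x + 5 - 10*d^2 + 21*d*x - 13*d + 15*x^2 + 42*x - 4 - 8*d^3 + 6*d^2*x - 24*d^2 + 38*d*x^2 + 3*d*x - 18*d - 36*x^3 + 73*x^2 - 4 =-8*d^3 - 34*d^2 - 30*d - 36*x^3 + x^2*(38*d + 88) + x*(6*d^2 + 24*d + 60)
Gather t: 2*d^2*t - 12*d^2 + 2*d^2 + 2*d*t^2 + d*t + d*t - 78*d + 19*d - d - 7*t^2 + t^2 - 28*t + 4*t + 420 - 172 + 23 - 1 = -10*d^2 - 60*d + t^2*(2*d - 6) + t*(2*d^2 + 2*d - 24) + 270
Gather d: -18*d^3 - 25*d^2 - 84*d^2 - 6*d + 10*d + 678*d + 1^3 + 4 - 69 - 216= -18*d^3 - 109*d^2 + 682*d - 280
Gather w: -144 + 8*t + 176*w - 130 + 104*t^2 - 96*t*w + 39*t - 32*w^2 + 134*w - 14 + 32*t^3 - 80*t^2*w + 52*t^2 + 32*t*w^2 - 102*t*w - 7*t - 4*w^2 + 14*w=32*t^3 + 156*t^2 + 40*t + w^2*(32*t - 36) + w*(-80*t^2 - 198*t + 324) - 288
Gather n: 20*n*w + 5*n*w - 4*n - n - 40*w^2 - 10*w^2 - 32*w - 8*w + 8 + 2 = n*(25*w - 5) - 50*w^2 - 40*w + 10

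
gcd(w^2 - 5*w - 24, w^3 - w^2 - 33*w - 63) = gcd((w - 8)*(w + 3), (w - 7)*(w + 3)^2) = w + 3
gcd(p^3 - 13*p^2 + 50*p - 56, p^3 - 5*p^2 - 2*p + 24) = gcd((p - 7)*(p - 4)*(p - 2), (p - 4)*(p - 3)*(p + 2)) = p - 4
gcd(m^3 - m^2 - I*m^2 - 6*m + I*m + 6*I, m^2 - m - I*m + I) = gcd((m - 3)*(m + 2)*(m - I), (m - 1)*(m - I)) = m - I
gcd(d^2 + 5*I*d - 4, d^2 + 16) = d + 4*I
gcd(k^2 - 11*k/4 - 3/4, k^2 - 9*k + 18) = k - 3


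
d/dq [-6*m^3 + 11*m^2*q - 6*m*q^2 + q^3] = 11*m^2 - 12*m*q + 3*q^2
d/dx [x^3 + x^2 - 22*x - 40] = 3*x^2 + 2*x - 22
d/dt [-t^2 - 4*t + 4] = -2*t - 4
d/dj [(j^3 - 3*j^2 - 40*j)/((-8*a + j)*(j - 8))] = (-16*a*j - 40*a + j^2)/(64*a^2 - 16*a*j + j^2)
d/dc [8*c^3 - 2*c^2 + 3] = 4*c*(6*c - 1)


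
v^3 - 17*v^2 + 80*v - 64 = (v - 8)^2*(v - 1)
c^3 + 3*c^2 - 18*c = c*(c - 3)*(c + 6)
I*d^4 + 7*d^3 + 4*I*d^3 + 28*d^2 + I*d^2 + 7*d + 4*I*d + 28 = (d + 4)*(d - 7*I)*(d + I)*(I*d + 1)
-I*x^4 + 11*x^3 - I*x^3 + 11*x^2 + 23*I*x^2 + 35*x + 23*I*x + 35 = (x - I)*(x + 5*I)*(x + 7*I)*(-I*x - I)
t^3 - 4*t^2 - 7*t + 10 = (t - 5)*(t - 1)*(t + 2)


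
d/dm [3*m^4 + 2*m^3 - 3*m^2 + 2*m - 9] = 12*m^3 + 6*m^2 - 6*m + 2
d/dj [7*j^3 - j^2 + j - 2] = 21*j^2 - 2*j + 1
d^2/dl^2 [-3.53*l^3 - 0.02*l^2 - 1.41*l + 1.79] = -21.18*l - 0.04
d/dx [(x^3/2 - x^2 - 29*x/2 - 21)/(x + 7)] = (2*x^3 + 19*x^2 - 28*x - 161)/(2*(x^2 + 14*x + 49))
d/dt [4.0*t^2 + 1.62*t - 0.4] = 8.0*t + 1.62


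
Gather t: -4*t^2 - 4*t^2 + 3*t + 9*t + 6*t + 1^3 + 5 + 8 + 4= -8*t^2 + 18*t + 18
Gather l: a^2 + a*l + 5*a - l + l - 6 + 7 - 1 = a^2 + a*l + 5*a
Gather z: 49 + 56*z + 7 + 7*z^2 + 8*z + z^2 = 8*z^2 + 64*z + 56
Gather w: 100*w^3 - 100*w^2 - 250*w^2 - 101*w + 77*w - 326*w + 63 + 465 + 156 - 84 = 100*w^3 - 350*w^2 - 350*w + 600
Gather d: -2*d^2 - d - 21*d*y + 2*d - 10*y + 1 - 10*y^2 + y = -2*d^2 + d*(1 - 21*y) - 10*y^2 - 9*y + 1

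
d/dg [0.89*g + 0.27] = 0.890000000000000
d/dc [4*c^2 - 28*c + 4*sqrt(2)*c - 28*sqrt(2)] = 8*c - 28 + 4*sqrt(2)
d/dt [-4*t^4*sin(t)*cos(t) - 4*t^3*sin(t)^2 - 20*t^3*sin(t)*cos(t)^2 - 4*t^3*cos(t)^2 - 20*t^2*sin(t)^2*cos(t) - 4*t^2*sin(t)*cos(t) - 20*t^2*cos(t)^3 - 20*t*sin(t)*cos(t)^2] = -4*t^4*cos(2*t) - 8*t^3*sin(2*t) - 5*t^3*cos(t) - 15*t^3*cos(3*t) + 5*t^2*sin(t) - 15*t^2*sin(3*t) - 4*t^2*cos(2*t) - 12*t^2 - 4*t*sin(2*t) - 45*t*cos(t) - 15*t*cos(3*t) - 5*sin(t) - 5*sin(3*t)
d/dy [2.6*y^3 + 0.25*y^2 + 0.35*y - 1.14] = 7.8*y^2 + 0.5*y + 0.35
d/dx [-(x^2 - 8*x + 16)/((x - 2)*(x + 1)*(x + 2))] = (x^4 - 16*x^3 + 44*x^2 + 40*x - 96)/(x^6 + 2*x^5 - 7*x^4 - 16*x^3 + 8*x^2 + 32*x + 16)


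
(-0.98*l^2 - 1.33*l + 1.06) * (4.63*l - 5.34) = -4.5374*l^3 - 0.924700000000001*l^2 + 12.01*l - 5.6604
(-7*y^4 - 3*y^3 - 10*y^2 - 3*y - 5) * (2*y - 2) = -14*y^5 + 8*y^4 - 14*y^3 + 14*y^2 - 4*y + 10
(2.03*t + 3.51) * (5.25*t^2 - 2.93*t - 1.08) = 10.6575*t^3 + 12.4796*t^2 - 12.4767*t - 3.7908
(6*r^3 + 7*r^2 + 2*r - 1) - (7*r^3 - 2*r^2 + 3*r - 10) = -r^3 + 9*r^2 - r + 9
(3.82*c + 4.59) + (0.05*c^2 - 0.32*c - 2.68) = 0.05*c^2 + 3.5*c + 1.91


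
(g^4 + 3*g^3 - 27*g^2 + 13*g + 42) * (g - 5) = g^5 - 2*g^4 - 42*g^3 + 148*g^2 - 23*g - 210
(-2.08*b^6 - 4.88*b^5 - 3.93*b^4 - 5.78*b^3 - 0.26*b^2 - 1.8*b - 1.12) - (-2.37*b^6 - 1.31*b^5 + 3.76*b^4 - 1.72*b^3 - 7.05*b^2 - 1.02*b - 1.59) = 0.29*b^6 - 3.57*b^5 - 7.69*b^4 - 4.06*b^3 + 6.79*b^2 - 0.78*b + 0.47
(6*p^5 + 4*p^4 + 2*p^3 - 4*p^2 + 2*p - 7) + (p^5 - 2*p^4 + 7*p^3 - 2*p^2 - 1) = 7*p^5 + 2*p^4 + 9*p^3 - 6*p^2 + 2*p - 8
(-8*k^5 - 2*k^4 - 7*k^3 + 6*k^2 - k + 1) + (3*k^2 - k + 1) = -8*k^5 - 2*k^4 - 7*k^3 + 9*k^2 - 2*k + 2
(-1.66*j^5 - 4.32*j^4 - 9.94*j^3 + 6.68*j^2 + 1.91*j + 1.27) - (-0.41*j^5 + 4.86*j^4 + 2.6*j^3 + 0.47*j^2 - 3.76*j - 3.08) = -1.25*j^5 - 9.18*j^4 - 12.54*j^3 + 6.21*j^2 + 5.67*j + 4.35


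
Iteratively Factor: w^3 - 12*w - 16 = (w - 4)*(w^2 + 4*w + 4) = (w - 4)*(w + 2)*(w + 2)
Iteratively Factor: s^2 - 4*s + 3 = (s - 3)*(s - 1)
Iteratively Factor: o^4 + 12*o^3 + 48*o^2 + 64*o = (o + 4)*(o^3 + 8*o^2 + 16*o) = o*(o + 4)*(o^2 + 8*o + 16) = o*(o + 4)^2*(o + 4)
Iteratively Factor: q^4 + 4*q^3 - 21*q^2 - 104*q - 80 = (q + 4)*(q^3 - 21*q - 20) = (q + 4)^2*(q^2 - 4*q - 5) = (q - 5)*(q + 4)^2*(q + 1)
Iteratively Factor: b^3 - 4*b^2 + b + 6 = (b - 2)*(b^2 - 2*b - 3) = (b - 3)*(b - 2)*(b + 1)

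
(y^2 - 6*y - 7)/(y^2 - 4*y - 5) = (y - 7)/(y - 5)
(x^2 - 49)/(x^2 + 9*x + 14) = (x - 7)/(x + 2)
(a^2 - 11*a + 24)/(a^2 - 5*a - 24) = (a - 3)/(a + 3)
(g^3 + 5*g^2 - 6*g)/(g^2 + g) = (g^2 + 5*g - 6)/(g + 1)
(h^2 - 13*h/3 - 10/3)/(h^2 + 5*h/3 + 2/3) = (h - 5)/(h + 1)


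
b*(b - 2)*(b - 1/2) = b^3 - 5*b^2/2 + b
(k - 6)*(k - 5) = k^2 - 11*k + 30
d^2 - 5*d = d*(d - 5)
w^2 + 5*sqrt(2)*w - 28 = (w - 2*sqrt(2))*(w + 7*sqrt(2))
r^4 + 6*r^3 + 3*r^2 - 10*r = r*(r - 1)*(r + 2)*(r + 5)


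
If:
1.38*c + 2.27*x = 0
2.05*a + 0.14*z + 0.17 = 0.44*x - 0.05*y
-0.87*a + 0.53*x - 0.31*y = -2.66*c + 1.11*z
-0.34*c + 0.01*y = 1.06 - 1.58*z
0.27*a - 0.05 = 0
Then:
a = 0.19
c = -0.78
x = 0.47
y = -8.38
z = 0.56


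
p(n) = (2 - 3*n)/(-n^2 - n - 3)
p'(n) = (2 - 3*n)*(2*n + 1)/(-n^2 - n - 3)^2 - 3/(-n^2 - n - 3)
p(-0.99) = -1.66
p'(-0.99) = 0.46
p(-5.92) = -0.62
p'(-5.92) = -0.11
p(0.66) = -0.00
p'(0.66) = 0.74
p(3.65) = 0.45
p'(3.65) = -0.04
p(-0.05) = -0.73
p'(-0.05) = 1.24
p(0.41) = -0.22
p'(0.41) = 0.95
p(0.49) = -0.14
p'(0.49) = 0.88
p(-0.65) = -1.42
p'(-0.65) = 0.93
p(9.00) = 0.27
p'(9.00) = -0.02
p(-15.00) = -0.22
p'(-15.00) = -0.02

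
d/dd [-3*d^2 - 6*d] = -6*d - 6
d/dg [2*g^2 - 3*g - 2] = 4*g - 3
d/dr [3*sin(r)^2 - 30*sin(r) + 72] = 6*(sin(r) - 5)*cos(r)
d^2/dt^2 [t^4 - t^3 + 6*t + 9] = 6*t*(2*t - 1)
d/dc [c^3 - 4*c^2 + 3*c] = 3*c^2 - 8*c + 3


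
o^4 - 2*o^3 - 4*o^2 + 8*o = o*(o - 2)^2*(o + 2)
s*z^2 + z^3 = z^2*(s + z)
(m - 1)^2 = m^2 - 2*m + 1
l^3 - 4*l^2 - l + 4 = (l - 4)*(l - 1)*(l + 1)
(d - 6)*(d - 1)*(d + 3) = d^3 - 4*d^2 - 15*d + 18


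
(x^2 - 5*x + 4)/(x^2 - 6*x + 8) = (x - 1)/(x - 2)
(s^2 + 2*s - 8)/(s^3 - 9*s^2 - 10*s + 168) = (s - 2)/(s^2 - 13*s + 42)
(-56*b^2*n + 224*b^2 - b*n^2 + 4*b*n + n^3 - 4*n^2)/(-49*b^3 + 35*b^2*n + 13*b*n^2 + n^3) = (8*b*n - 32*b - n^2 + 4*n)/(7*b^2 - 6*b*n - n^2)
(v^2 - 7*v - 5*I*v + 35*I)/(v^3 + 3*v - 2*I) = (v^2 - 7*v - 5*I*v + 35*I)/(v^3 + 3*v - 2*I)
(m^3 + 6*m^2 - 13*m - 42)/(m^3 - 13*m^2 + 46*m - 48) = (m^2 + 9*m + 14)/(m^2 - 10*m + 16)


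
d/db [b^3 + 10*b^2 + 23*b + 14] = 3*b^2 + 20*b + 23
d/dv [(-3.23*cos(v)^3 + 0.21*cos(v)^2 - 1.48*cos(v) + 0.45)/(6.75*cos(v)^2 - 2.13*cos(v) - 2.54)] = (21.8025*cos(v)^4 - 13.7598*cos(v)^3 - 34.1553*cos(v)^2 + 7.1418*cos(v) - 4.7177)*sin(v)/(45.5625*cos(v)^4 - 28.755*cos(v)^3 - 29.7531*cos(v)^2 + 10.8204*cos(v) + 6.4516)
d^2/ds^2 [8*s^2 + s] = 16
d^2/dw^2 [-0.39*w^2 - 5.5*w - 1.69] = -0.780000000000000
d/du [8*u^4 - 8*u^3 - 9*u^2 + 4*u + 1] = 32*u^3 - 24*u^2 - 18*u + 4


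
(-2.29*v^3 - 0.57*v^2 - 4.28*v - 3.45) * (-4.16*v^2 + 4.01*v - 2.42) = 9.5264*v^5 - 6.8117*v^4 + 21.0609*v^3 - 1.4314*v^2 - 3.4769*v + 8.349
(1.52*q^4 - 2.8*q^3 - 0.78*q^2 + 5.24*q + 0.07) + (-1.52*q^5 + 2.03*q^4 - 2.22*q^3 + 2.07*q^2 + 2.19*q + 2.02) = -1.52*q^5 + 3.55*q^4 - 5.02*q^3 + 1.29*q^2 + 7.43*q + 2.09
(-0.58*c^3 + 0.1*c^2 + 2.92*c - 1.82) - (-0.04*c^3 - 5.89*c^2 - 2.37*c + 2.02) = -0.54*c^3 + 5.99*c^2 + 5.29*c - 3.84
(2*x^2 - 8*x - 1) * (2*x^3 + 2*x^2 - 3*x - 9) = 4*x^5 - 12*x^4 - 24*x^3 + 4*x^2 + 75*x + 9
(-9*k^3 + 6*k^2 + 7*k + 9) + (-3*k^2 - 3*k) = -9*k^3 + 3*k^2 + 4*k + 9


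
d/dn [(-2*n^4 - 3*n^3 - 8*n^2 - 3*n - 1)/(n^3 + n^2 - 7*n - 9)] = (-2*n^6 - 4*n^5 + 47*n^4 + 120*n^3 + 143*n^2 + 146*n + 20)/(n^6 + 2*n^5 - 13*n^4 - 32*n^3 + 31*n^2 + 126*n + 81)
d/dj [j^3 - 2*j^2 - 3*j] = 3*j^2 - 4*j - 3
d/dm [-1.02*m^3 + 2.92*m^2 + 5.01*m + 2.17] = -3.06*m^2 + 5.84*m + 5.01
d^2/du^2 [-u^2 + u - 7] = -2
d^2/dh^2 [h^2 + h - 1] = 2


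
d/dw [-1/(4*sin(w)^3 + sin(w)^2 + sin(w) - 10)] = (12*sin(w)^2 + 2*sin(w) + 1)*cos(w)/(4*sin(w)^3 + sin(w)^2 + sin(w) - 10)^2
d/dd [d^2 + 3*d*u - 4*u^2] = 2*d + 3*u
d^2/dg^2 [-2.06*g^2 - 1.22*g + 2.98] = -4.12000000000000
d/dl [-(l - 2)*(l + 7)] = -2*l - 5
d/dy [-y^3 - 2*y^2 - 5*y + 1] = -3*y^2 - 4*y - 5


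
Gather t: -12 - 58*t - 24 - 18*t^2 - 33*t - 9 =-18*t^2 - 91*t - 45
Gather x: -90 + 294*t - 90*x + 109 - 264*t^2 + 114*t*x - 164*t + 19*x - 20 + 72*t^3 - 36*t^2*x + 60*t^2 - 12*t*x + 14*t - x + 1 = 72*t^3 - 204*t^2 + 144*t + x*(-36*t^2 + 102*t - 72)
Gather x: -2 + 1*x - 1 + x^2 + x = x^2 + 2*x - 3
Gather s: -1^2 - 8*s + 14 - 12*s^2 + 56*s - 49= -12*s^2 + 48*s - 36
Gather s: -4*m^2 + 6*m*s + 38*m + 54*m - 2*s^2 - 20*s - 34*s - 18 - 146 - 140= -4*m^2 + 92*m - 2*s^2 + s*(6*m - 54) - 304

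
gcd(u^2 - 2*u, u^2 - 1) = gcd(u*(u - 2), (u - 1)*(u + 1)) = 1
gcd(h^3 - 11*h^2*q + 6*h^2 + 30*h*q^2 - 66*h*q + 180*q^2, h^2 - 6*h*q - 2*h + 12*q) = -h + 6*q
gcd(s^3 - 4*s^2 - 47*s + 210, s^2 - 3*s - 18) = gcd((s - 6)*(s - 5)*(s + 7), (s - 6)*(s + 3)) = s - 6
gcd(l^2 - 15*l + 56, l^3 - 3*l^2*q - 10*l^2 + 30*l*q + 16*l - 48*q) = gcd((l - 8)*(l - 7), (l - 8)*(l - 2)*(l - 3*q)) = l - 8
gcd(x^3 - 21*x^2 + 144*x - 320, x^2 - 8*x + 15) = x - 5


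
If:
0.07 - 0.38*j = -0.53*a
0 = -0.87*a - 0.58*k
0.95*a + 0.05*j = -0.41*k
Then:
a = -0.02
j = 0.15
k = 0.03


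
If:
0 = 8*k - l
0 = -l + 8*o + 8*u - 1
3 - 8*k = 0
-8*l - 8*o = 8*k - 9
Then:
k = 3/8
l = 3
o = -9/4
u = 11/4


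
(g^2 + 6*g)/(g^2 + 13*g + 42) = g/(g + 7)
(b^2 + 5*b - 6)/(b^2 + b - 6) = (b^2 + 5*b - 6)/(b^2 + b - 6)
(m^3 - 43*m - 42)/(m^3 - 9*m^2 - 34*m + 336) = (m + 1)/(m - 8)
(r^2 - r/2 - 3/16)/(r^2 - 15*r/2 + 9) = (16*r^2 - 8*r - 3)/(8*(2*r^2 - 15*r + 18))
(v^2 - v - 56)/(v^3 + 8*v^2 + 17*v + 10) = (v^2 - v - 56)/(v^3 + 8*v^2 + 17*v + 10)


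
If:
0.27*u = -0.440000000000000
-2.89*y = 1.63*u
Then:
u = -1.63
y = 0.92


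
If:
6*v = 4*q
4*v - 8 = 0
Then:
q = 3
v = 2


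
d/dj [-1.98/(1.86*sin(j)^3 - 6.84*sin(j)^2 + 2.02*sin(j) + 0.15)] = (11.0484*sin(j)^2 - 27.0864*sin(j) + 3.9996)*cos(j)/(1.86*sin(j)^3 - 6.84*sin(j)^2 + 2.02*sin(j) + 0.15)^2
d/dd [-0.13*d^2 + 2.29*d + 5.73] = 2.29 - 0.26*d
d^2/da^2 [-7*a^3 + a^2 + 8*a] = 2 - 42*a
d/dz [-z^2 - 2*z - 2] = -2*z - 2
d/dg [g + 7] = 1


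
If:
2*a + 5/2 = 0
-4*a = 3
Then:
No Solution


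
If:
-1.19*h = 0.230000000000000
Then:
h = -0.19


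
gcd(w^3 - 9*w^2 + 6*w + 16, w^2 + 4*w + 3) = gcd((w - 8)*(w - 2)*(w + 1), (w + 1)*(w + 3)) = w + 1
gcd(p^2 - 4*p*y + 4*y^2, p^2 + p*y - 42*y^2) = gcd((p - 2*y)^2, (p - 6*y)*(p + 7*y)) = 1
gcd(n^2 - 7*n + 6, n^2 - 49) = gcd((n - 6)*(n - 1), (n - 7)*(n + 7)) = 1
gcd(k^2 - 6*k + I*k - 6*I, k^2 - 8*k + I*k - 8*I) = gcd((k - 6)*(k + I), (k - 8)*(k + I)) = k + I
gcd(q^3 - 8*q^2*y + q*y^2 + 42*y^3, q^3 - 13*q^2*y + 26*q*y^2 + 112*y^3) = -q^2 + 5*q*y + 14*y^2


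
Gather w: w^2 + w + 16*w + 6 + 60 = w^2 + 17*w + 66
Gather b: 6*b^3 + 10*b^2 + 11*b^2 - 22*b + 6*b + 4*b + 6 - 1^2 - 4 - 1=6*b^3 + 21*b^2 - 12*b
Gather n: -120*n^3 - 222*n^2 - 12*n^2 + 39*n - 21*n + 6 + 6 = -120*n^3 - 234*n^2 + 18*n + 12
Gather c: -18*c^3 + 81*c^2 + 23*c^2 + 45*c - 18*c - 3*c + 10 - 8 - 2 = -18*c^3 + 104*c^2 + 24*c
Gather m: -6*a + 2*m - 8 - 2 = -6*a + 2*m - 10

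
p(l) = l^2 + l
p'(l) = 2*l + 1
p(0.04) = 0.04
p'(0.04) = 1.08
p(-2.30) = 2.99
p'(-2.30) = -3.60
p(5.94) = 41.22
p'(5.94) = 12.88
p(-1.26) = 0.33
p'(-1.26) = -1.52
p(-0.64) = -0.23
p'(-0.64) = -0.28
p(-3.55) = 9.05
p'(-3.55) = -6.10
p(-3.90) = 11.31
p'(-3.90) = -6.80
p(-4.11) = 12.78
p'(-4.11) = -7.22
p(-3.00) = 6.00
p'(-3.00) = -5.00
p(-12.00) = 132.00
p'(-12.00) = -23.00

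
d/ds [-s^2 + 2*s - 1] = 2 - 2*s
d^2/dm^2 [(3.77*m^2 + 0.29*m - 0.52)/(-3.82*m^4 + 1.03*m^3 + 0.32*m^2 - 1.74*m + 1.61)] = (-330.080088*m^8 + 38.2190999999999*m^7 + 152.801422*m^6 + 239.602482*m^5 - 590.83938*m^4 + 63.12439*m^3 + 50.52978*m^2 - 6.01466400000001*m - 18.55635)/(55.742968*m^12 - 45.090516*m^11 - 1.85079*m^10 + 82.634033*m^9 - 111.403476*m^8 + 30.467862*m^7 + 44.788789*m^6 - 76.21278*m^5 + 43.61703*m^4 + 2.637123*m^3 - 17.111724*m^2 + 13.530762*m - 4.173281)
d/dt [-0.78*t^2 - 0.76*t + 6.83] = -1.56*t - 0.76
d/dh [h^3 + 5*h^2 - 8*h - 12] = 3*h^2 + 10*h - 8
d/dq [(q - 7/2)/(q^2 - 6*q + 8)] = (q^2 - 6*q - (q - 3)*(2*q - 7) + 8)/(q^2 - 6*q + 8)^2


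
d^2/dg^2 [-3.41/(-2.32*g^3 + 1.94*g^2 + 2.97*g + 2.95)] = ((13.2308 - 47.4672*g)*(-2.32*g^3 + 1.94*g^2 + 2.97*g + 2.95) - 3.41*(-13.92*g^2 + 7.76*g + 5.94)*(-6.96*g^2 + 3.88*g + 2.97))/(-2.32*g^3 + 1.94*g^2 + 2.97*g + 2.95)^3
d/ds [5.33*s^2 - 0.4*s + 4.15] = 10.66*s - 0.4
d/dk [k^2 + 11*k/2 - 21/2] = 2*k + 11/2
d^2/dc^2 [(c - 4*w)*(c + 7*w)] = 2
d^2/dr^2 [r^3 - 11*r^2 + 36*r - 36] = 6*r - 22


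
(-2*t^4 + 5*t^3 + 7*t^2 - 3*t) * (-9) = 18*t^4 - 45*t^3 - 63*t^2 + 27*t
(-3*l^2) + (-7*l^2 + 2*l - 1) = -10*l^2 + 2*l - 1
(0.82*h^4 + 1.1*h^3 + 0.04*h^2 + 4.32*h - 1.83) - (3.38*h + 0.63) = 0.82*h^4 + 1.1*h^3 + 0.04*h^2 + 0.94*h - 2.46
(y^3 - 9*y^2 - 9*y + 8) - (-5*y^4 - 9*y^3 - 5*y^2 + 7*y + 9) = 5*y^4 + 10*y^3 - 4*y^2 - 16*y - 1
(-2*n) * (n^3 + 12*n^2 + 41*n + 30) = -2*n^4 - 24*n^3 - 82*n^2 - 60*n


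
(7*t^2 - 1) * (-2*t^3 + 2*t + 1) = -14*t^5 + 16*t^3 + 7*t^2 - 2*t - 1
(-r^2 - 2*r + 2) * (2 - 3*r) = 3*r^3 + 4*r^2 - 10*r + 4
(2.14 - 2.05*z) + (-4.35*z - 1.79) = 0.35 - 6.4*z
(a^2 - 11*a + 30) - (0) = a^2 - 11*a + 30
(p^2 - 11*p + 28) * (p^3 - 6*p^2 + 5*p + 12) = p^5 - 17*p^4 + 99*p^3 - 211*p^2 + 8*p + 336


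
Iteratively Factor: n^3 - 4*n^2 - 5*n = (n)*(n^2 - 4*n - 5) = n*(n + 1)*(n - 5)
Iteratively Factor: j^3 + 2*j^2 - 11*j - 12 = (j - 3)*(j^2 + 5*j + 4) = (j - 3)*(j + 4)*(j + 1)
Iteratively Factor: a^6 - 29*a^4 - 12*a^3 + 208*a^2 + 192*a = (a - 4)*(a^5 + 4*a^4 - 13*a^3 - 64*a^2 - 48*a) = a*(a - 4)*(a^4 + 4*a^3 - 13*a^2 - 64*a - 48) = a*(a - 4)*(a + 3)*(a^3 + a^2 - 16*a - 16) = a*(a - 4)*(a + 3)*(a + 4)*(a^2 - 3*a - 4) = a*(a - 4)*(a + 1)*(a + 3)*(a + 4)*(a - 4)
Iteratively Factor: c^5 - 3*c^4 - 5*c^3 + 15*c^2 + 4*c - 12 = (c - 2)*(c^4 - c^3 - 7*c^2 + c + 6) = (c - 2)*(c + 2)*(c^3 - 3*c^2 - c + 3) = (c - 3)*(c - 2)*(c + 2)*(c^2 - 1) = (c - 3)*(c - 2)*(c - 1)*(c + 2)*(c + 1)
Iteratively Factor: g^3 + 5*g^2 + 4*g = (g + 1)*(g^2 + 4*g) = (g + 1)*(g + 4)*(g)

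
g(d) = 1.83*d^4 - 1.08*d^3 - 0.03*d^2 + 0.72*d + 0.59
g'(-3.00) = -225.90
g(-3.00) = 175.55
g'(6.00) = 1464.84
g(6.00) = 2142.23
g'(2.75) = 128.29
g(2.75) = 84.54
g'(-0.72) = -3.65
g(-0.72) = 0.95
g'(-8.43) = -4614.27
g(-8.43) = 9881.29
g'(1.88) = 37.79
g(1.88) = 17.52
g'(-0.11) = 0.68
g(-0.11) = 0.51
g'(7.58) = 3002.11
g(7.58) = 5575.23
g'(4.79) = 730.58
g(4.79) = 848.03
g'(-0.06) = 0.71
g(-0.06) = 0.55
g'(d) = 7.32*d^3 - 3.24*d^2 - 0.06*d + 0.72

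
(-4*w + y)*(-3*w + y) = 12*w^2 - 7*w*y + y^2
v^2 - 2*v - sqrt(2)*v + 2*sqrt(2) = (v - 2)*(v - sqrt(2))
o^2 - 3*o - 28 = (o - 7)*(o + 4)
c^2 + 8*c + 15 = (c + 3)*(c + 5)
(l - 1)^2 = l^2 - 2*l + 1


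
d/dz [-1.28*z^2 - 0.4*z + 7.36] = -2.56*z - 0.4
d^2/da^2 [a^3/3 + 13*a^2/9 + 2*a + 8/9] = 2*a + 26/9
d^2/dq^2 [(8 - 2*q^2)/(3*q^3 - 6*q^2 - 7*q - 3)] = 4*(-9*q^6 + 153*q^4 - 597*q^3 + 234*q^2 + 612*q + 115)/(27*q^9 - 162*q^8 + 135*q^7 + 459*q^6 + 9*q^5 - 828*q^4 - 1018*q^3 - 603*q^2 - 189*q - 27)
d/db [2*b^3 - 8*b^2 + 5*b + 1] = 6*b^2 - 16*b + 5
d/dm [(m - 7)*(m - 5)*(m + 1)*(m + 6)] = 4*m^3 - 15*m^2 - 86*m + 173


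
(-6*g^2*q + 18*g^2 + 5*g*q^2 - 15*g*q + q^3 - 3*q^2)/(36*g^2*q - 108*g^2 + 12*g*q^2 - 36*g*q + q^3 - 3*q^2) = (-g + q)/(6*g + q)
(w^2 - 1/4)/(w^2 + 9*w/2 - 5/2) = (w + 1/2)/(w + 5)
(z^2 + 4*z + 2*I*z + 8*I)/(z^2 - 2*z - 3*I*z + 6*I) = (z^2 + 2*z*(2 + I) + 8*I)/(z^2 - z*(2 + 3*I) + 6*I)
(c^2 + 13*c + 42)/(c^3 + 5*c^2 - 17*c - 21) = (c + 6)/(c^2 - 2*c - 3)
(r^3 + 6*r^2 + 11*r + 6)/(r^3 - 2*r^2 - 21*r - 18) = (r + 2)/(r - 6)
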